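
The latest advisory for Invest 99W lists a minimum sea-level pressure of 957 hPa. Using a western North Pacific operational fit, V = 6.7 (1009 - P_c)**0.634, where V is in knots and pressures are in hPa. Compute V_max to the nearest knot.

ΔP = 1009 − 957 = 52 hPa.
52^0.634 ≈ 12.245.
V ≈ 6.7 × 12.245 ≈ 82.0 kt.

82 kt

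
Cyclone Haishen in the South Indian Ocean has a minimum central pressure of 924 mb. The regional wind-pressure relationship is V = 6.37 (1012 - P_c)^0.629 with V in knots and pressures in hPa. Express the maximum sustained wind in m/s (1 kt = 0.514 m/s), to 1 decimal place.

ΔP = 1012 − 924 = 88 mb.
V ≈ 6.37 × 88^0.629 = 6.37 × 16.714 ≈ 106.468 kt.
106.468 × 0.514 ≈ 54.72 m/s → 54.7 m/s.

54.7 m/s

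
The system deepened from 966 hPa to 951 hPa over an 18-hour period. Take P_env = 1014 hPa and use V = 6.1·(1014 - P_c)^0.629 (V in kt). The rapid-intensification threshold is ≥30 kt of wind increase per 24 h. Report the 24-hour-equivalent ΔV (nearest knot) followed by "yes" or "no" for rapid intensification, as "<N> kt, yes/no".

V₁: ΔP = 48, V ≈ 6.1 × 48^0.629 ≈ 69.64 kt.
V₂: ΔP = 63, V ≈ 6.1 × 63^0.629 ≈ 82.63 kt.
ΔV over 18 h = 12.99 kt → 24 h equivalent = 12.99 × 24/18 ≈ 17.32 kt.
17 kt < 30 kt ⇒ not rapid intensification.

17 kt, no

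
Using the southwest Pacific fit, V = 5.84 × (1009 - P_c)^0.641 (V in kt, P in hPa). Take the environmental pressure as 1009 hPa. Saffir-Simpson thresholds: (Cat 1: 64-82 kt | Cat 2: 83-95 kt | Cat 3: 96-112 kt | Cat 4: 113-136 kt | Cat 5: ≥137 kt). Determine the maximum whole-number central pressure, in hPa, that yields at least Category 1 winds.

Category 1 begins at V = 64 kt.
Required ΔP = (64/5.84)^(1/0.641) = 10.959^1.560 ≈ 41.89 hPa.
P_c ≤ 1009 − 41.89 = 967.11, so the highest integer P_c is 967 hPa.

967 hPa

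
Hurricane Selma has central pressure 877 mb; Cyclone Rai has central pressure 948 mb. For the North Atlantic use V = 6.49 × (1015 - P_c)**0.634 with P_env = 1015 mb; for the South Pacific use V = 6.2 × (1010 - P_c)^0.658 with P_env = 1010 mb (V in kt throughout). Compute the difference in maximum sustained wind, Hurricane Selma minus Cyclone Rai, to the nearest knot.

Hurricane Selma: ΔP = 138; V ≈ 6.49 × 138^0.634 ≈ 147.55 kt.
Cyclone Rai: ΔP = 62; V ≈ 6.2 × 62^0.658 ≈ 93.71 kt.
Difference ≈ 147.55 − 93.71 = 53.84 → 54 kt.

54 kt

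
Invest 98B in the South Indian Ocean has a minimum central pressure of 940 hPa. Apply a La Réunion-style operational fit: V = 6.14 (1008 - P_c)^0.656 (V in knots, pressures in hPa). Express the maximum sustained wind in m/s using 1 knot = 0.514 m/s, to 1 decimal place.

50.3 m/s

ΔP = 1008 − 940 = 68 hPa.
V ≈ 6.14 × 68^0.656 = 6.14 × 15.927 ≈ 97.790 kt.
97.790 × 0.514 ≈ 50.26 m/s → 50.3 m/s.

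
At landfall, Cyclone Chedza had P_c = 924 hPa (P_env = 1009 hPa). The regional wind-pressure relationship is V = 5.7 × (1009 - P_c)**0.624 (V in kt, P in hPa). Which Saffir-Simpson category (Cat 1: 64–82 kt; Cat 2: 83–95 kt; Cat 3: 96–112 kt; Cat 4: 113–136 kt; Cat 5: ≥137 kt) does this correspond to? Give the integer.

ΔP = 1009 − 924 = 85 hPa.
V ≈ 5.7 × 85^0.624 = 5.7 × 15.99 ≈ 91 kt.
91 kt falls in the Category 2 band.

2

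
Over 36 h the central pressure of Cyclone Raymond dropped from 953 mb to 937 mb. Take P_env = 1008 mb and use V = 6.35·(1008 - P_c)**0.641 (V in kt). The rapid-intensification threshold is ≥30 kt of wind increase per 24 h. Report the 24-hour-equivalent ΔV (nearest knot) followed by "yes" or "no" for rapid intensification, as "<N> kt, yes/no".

10 kt, no

V₁: ΔP = 55, V ≈ 6.35 × 55^0.641 ≈ 82.86 kt.
V₂: ΔP = 71, V ≈ 6.35 × 71^0.641 ≈ 97.60 kt.
ΔV over 36 h = 14.74 kt → 24 h equivalent = 14.74 × 24/36 ≈ 9.83 kt.
10 kt < 30 kt ⇒ not rapid intensification.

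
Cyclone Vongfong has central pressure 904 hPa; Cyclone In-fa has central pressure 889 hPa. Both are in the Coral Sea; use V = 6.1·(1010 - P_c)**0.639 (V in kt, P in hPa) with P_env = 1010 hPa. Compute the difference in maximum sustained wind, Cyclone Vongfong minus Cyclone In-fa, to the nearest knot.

-11 kt

Cyclone Vongfong: ΔP = 106; V ≈ 6.1 × 106^0.639 ≈ 120.09 kt.
Cyclone In-fa: ΔP = 121; V ≈ 6.1 × 121^0.639 ≈ 130.69 kt.
Difference ≈ 120.09 − 130.69 = -10.60 → -11 kt.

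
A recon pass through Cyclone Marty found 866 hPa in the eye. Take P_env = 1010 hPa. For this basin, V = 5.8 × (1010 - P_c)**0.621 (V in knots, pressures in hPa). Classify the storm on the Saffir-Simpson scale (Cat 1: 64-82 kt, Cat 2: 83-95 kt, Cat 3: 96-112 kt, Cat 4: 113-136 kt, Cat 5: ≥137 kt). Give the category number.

ΔP = 1010 − 866 = 144 hPa.
V ≈ 5.8 × 144^0.621 = 5.8 × 21.89 ≈ 127 kt.
127 kt falls in the Category 4 band.

4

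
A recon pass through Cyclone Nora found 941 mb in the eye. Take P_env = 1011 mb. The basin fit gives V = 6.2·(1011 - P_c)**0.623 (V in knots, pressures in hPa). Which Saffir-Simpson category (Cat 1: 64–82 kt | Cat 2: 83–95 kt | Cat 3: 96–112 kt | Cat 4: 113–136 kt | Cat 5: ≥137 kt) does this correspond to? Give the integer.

ΔP = 1011 − 941 = 70 mb.
V ≈ 6.2 × 70^0.623 = 6.2 × 14.11 ≈ 87 kt.
87 kt falls in the Category 2 band.

2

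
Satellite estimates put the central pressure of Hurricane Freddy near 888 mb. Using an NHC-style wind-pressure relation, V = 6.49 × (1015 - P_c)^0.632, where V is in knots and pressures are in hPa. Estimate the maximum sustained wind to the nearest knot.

ΔP = 1015 − 888 = 127 mb.
127^0.632 ≈ 21.360.
V ≈ 6.49 × 21.360 ≈ 138.6 kt.

139 kt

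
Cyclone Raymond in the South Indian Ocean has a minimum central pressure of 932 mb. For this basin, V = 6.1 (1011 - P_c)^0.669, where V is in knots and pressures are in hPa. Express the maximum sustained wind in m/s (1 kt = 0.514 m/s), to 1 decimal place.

ΔP = 1011 − 932 = 79 mb.
V ≈ 6.1 × 79^0.669 = 6.1 × 18.600 ≈ 113.460 kt.
113.460 × 0.514 ≈ 58.32 m/s → 58.3 m/s.

58.3 m/s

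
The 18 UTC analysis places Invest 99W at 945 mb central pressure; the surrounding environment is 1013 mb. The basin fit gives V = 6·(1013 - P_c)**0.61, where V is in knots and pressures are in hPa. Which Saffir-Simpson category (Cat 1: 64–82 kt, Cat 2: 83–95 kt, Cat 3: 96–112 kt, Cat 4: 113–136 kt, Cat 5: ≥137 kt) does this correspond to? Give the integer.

1

ΔP = 1013 − 945 = 68 mb.
V ≈ 6 × 68^0.61 = 6 × 13.12 ≈ 79 kt.
79 kt falls in the Category 1 band.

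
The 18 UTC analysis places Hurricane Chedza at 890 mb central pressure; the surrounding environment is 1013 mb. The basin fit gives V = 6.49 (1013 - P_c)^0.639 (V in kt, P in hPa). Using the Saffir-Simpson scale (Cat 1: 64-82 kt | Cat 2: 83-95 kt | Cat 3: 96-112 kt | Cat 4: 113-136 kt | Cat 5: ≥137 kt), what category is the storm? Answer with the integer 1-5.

ΔP = 1013 − 890 = 123 mb.
V ≈ 6.49 × 123^0.639 = 6.49 × 21.65 ≈ 141 kt.
141 kt falls in the Category 5 band.

5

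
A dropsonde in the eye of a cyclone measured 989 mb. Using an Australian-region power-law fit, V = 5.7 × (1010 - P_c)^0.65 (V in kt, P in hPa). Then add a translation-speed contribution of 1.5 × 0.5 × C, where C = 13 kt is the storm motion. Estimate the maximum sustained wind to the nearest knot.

ΔP = 1010 − 989 = 21 mb.
21^0.65 ≈ 7.235.
V ≈ 5.7 × 7.235 ≈ 41.2 kt.
Translation term: 1.5 × 0.5 × 13 = 9.75 kt.
Corrected V ≈ 50.95 kt → 51 kt.

51 kt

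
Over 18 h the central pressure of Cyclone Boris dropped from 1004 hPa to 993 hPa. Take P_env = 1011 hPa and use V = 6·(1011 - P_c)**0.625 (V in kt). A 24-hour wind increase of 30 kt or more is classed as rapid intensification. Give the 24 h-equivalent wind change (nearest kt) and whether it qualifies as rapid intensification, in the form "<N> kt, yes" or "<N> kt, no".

V₁: ΔP = 7, V ≈ 6 × 7^0.625 ≈ 20.25 kt.
V₂: ΔP = 18, V ≈ 6 × 18^0.625 ≈ 36.53 kt.
ΔV over 18 h = 16.28 kt → 24 h equivalent = 16.28 × 24/18 ≈ 21.71 kt.
22 kt < 30 kt ⇒ not rapid intensification.

22 kt, no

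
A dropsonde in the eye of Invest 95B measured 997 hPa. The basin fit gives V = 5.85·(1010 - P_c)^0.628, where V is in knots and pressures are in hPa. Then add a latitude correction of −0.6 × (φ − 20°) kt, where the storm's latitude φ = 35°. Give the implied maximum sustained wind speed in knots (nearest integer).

ΔP = 1010 − 997 = 13 hPa.
13^0.628 ≈ 5.007.
V ≈ 5.85 × 5.007 ≈ 29.3 kt.
Latitude correction: −0.6 × (35 − 20) = -9 kt.
Corrected V ≈ 20.3 kt → 20 kt.

20 kt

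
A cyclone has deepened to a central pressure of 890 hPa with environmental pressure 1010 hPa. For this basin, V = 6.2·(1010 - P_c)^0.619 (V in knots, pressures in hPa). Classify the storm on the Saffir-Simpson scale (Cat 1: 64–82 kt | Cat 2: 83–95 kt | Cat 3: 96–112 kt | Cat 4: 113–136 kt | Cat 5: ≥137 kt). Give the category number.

4

ΔP = 1010 − 890 = 120 hPa.
V ≈ 6.2 × 120^0.619 = 6.2 × 19.36 ≈ 120 kt.
120 kt falls in the Category 4 band.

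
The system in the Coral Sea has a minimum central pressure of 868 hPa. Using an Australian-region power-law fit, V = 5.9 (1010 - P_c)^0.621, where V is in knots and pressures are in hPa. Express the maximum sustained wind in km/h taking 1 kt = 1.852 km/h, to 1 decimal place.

ΔP = 1010 − 868 = 142 hPa.
V ≈ 5.9 × 142^0.621 = 5.9 × 21.706 ≈ 128.063 kt.
128.063 × 1.852 ≈ 237.17 km/h → 237.2 km/h.

237.2 km/h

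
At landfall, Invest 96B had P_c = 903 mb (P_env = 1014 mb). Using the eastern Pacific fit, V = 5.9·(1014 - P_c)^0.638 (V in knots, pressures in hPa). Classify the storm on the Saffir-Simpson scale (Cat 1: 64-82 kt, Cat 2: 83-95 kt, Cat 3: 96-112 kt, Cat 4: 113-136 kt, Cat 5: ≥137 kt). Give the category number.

4

ΔP = 1014 − 903 = 111 mb.
V ≈ 5.9 × 111^0.638 = 5.9 × 20.18 ≈ 119 kt.
119 kt falls in the Category 4 band.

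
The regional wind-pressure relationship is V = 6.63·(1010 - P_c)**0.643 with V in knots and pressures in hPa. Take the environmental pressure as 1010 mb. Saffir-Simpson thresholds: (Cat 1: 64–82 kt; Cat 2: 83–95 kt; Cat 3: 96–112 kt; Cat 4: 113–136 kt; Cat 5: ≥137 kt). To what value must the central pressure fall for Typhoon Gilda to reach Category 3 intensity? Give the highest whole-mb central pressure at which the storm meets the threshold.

946 mb

Category 3 begins at V = 96 kt.
Required ΔP = (96/6.63)^(1/0.643) = 14.480^1.555 ≈ 63.86 mb.
P_c ≤ 1010 − 63.86 = 946.14, so the highest integer P_c is 946 mb.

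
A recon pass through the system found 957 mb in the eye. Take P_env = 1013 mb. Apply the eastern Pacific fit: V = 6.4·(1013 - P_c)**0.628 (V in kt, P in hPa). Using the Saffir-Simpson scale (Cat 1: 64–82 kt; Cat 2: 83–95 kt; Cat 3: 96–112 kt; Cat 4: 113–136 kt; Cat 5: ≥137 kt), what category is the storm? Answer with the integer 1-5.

ΔP = 1013 − 957 = 56 mb.
V ≈ 6.4 × 56^0.628 = 6.4 × 12.53 ≈ 80 kt.
80 kt falls in the Category 1 band.

1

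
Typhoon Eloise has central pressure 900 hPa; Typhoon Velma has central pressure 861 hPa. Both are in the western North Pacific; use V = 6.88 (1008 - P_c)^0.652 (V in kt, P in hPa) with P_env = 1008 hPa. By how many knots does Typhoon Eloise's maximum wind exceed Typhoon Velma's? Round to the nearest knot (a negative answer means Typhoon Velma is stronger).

-32 kt

Typhoon Eloise: ΔP = 108; V ≈ 6.88 × 108^0.652 ≈ 145.67 kt.
Typhoon Velma: ΔP = 147; V ≈ 6.88 × 147^0.652 ≈ 178.11 kt.
Difference ≈ 145.67 − 178.11 = -32.44 → -32 kt.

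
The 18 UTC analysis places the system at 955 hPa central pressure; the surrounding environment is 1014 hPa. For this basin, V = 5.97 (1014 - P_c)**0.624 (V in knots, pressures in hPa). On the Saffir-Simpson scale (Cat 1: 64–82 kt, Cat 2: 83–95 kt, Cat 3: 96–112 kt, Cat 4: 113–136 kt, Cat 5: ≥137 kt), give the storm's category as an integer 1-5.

1

ΔP = 1014 − 955 = 59 hPa.
V ≈ 5.97 × 59^0.624 = 5.97 × 12.74 ≈ 76 kt.
76 kt falls in the Category 1 band.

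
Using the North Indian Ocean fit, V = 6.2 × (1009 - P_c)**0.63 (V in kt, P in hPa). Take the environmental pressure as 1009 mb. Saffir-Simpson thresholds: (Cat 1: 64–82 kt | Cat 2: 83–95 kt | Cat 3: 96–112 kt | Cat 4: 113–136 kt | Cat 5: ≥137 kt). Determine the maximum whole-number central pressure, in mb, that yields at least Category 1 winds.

968 mb

Category 1 begins at V = 64 kt.
Required ΔP = (64/6.2)^(1/0.63) = 10.323^1.587 ≈ 40.66 mb.
P_c ≤ 1009 − 40.66 = 968.34, so the highest integer P_c is 968 mb.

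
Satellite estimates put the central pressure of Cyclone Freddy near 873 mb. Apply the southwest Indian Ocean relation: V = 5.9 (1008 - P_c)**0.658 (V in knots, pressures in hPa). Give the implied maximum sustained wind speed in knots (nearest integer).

149 kt

ΔP = 1008 − 873 = 135 mb.
135^0.658 ≈ 25.221.
V ≈ 5.9 × 25.221 ≈ 148.8 kt.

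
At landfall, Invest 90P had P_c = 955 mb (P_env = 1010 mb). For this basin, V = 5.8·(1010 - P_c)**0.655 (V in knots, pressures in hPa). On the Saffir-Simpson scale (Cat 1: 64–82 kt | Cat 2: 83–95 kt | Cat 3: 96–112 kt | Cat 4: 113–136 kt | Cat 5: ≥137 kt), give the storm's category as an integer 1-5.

1

ΔP = 1010 − 955 = 55 mb.
V ≈ 5.8 × 55^0.655 = 5.8 × 13.80 ≈ 80 kt.
80 kt falls in the Category 1 band.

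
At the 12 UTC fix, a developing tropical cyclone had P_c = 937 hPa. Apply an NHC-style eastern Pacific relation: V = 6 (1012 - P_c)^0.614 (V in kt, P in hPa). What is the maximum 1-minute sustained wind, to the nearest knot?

ΔP = 1012 − 937 = 75 hPa.
75^0.614 ≈ 14.167.
V ≈ 6 × 14.167 ≈ 85.0 kt.

85 kt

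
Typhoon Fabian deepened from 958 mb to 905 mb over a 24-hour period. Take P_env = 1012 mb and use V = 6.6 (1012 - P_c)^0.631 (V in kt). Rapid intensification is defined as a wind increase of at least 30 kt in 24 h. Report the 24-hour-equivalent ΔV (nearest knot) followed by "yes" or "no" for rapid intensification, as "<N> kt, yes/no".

V₁: ΔP = 54, V ≈ 6.6 × 54^0.631 ≈ 81.79 kt.
V₂: ΔP = 107, V ≈ 6.6 × 107^0.631 ≈ 125.92 kt.
ΔV over 24 h = 44.13 kt → 24 h equivalent = 44.13 × 24/24 ≈ 44.13 kt.
44 kt ≥ 30 kt ⇒ rapid intensification.

44 kt, yes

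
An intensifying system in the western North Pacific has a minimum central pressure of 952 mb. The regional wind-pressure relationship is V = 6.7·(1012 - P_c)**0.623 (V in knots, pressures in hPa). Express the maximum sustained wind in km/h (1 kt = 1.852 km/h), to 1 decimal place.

159.0 km/h

ΔP = 1012 − 952 = 60 mb.
V ≈ 6.7 × 60^0.623 = 6.7 × 12.817 ≈ 85.874 kt.
85.874 × 1.852 ≈ 159.04 km/h → 159.0 km/h.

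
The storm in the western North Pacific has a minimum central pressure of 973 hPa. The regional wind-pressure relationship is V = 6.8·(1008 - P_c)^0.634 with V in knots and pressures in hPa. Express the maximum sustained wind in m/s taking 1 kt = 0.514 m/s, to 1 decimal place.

ΔP = 1008 − 973 = 35 hPa.
V ≈ 6.8 × 35^0.634 = 6.8 × 9.527 ≈ 64.781 kt.
64.781 × 0.514 ≈ 33.30 m/s → 33.3 m/s.

33.3 m/s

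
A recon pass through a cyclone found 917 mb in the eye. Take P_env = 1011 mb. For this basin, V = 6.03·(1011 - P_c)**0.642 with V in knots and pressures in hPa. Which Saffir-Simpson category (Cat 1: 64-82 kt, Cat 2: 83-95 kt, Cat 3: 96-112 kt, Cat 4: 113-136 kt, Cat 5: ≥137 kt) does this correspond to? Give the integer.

ΔP = 1011 − 917 = 94 mb.
V ≈ 6.03 × 94^0.642 = 6.03 × 18.48 ≈ 111 kt.
111 kt falls in the Category 3 band.

3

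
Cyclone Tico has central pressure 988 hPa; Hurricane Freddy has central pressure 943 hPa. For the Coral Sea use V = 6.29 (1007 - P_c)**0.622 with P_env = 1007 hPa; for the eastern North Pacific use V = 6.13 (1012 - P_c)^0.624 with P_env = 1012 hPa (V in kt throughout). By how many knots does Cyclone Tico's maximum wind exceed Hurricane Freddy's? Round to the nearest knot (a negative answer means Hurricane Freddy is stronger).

Cyclone Tico: ΔP = 19; V ≈ 6.29 × 19^0.622 ≈ 39.27 kt.
Hurricane Freddy: ΔP = 69; V ≈ 6.13 × 69^0.624 ≈ 86.08 kt.
Difference ≈ 39.27 − 86.08 = -46.81 → -47 kt.

-47 kt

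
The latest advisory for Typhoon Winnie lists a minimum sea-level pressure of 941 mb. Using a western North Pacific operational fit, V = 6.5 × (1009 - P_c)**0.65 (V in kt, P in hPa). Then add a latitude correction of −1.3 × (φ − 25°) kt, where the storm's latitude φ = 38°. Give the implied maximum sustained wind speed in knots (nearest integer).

84 kt

ΔP = 1009 − 941 = 68 mb.
68^0.65 ≈ 15.529.
V ≈ 6.5 × 15.529 ≈ 100.9 kt.
Latitude correction: −1.3 × (38 − 25) = -16.9 kt.
Corrected V ≈ 84 kt → 84 kt.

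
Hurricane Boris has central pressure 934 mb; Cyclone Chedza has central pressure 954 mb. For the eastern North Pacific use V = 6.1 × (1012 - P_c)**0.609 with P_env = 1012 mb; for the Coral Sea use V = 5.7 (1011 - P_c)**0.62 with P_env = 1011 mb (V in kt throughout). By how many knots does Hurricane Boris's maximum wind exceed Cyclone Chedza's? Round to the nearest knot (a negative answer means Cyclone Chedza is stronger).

Hurricane Boris: ΔP = 78; V ≈ 6.1 × 78^0.609 ≈ 86.62 kt.
Cyclone Chedza: ΔP = 57; V ≈ 5.7 × 57^0.62 ≈ 69.91 kt.
Difference ≈ 86.62 − 69.91 = 16.71 → 17 kt.

17 kt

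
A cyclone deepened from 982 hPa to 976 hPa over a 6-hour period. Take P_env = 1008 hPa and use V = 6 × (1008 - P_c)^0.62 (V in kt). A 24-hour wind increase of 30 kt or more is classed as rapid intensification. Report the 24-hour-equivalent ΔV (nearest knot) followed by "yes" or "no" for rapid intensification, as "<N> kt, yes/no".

V₁: ΔP = 26, V ≈ 6 × 26^0.62 ≈ 45.23 kt.
V₂: ΔP = 32, V ≈ 6 × 32^0.62 ≈ 51.45 kt.
ΔV over 6 h = 6.22 kt → 24 h equivalent = 6.22 × 24/6 ≈ 24.88 kt.
25 kt < 30 kt ⇒ not rapid intensification.

25 kt, no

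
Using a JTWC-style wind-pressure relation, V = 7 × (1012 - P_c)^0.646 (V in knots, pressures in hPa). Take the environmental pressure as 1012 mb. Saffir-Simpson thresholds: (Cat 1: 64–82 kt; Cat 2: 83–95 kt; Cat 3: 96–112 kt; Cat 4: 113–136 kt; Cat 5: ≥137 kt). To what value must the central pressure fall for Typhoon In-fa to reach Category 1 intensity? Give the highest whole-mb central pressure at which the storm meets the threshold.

981 mb

Category 1 begins at V = 64 kt.
Required ΔP = (64/7)^(1/0.646) = 9.143^1.548 ≈ 30.74 mb.
P_c ≤ 1012 − 30.74 = 981.26, so the highest integer P_c is 981 mb.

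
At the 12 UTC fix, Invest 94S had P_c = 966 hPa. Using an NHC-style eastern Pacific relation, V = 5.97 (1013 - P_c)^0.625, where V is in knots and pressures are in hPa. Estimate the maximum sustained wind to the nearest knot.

ΔP = 1013 − 966 = 47 hPa.
47^0.625 ≈ 11.093.
V ≈ 5.97 × 11.093 ≈ 66.2 kt.

66 kt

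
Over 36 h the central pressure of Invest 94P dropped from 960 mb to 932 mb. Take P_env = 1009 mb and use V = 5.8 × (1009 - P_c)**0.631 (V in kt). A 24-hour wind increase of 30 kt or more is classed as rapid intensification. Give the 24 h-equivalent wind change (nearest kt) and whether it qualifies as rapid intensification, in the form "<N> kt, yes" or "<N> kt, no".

V₁: ΔP = 49, V ≈ 5.8 × 49^0.631 ≈ 67.60 kt.
V₂: ΔP = 77, V ≈ 5.8 × 77^0.631 ≈ 89.91 kt.
ΔV over 36 h = 22.31 kt → 24 h equivalent = 22.31 × 24/36 ≈ 14.87 kt.
15 kt < 30 kt ⇒ not rapid intensification.

15 kt, no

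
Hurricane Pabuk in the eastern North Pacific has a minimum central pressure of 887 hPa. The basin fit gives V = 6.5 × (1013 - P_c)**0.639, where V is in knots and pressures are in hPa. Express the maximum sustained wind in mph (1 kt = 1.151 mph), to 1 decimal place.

ΔP = 1013 − 887 = 126 hPa.
V ≈ 6.5 × 126^0.639 = 6.5 × 21.986 ≈ 142.906 kt.
142.906 × 1.151 ≈ 164.48 mph → 164.5 mph.

164.5 mph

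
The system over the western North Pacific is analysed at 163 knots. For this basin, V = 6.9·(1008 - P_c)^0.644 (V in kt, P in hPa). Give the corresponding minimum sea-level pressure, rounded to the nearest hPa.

ΔP = (V / 6.9)^(1/0.644) = (163/6.9)^1.553.
163/6.9 = 23.623; 23.623^1.553 ≈ 135.68 hPa.
P_c = 1008 − 135.68 = 872.32 ≈ 872 hPa.

872 hPa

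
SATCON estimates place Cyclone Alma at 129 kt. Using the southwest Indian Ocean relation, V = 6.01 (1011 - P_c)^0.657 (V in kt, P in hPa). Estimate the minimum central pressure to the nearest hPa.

905 hPa

ΔP = (V / 6.01)^(1/0.657) = (129/6.01)^1.522.
129/6.01 = 21.464; 21.464^1.522 ≈ 106.41 hPa.
P_c = 1011 − 106.41 = 904.59 ≈ 905 hPa.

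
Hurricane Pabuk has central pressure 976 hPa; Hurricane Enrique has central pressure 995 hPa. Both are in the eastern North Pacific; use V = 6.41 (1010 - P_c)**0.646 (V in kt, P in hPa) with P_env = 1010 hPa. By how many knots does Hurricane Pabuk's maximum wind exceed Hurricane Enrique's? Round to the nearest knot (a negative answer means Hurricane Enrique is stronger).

Hurricane Pabuk: ΔP = 34; V ≈ 6.41 × 34^0.646 ≈ 62.55 kt.
Hurricane Enrique: ΔP = 15; V ≈ 6.41 × 15^0.646 ≈ 36.86 kt.
Difference ≈ 62.55 − 36.86 = 25.69 → 26 kt.

26 kt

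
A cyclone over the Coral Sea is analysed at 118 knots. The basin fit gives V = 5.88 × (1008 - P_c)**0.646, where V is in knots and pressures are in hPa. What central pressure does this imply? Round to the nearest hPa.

ΔP = (V / 5.88)^(1/0.646) = (118/5.88)^1.548.
118/5.88 = 20.068; 20.068^1.548 ≈ 103.82 hPa.
P_c = 1008 − 103.82 = 904.18 ≈ 904 hPa.

904 hPa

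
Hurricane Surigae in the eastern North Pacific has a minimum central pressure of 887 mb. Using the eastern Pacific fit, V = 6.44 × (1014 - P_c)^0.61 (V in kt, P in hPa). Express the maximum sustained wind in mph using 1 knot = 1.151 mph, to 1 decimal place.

142.3 mph

ΔP = 1014 − 887 = 127 mb.
V ≈ 6.44 × 127^0.61 = 6.44 × 19.201 ≈ 123.653 kt.
123.653 × 1.151 ≈ 142.33 mph → 142.3 mph.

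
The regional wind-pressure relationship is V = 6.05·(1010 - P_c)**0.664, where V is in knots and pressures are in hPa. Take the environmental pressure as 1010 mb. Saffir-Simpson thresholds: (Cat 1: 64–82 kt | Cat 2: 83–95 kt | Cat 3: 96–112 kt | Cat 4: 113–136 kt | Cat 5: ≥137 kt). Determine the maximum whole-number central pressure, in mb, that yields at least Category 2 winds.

Category 2 begins at V = 83 kt.
Required ΔP = (83/6.05)^(1/0.664) = 13.719^1.506 ≈ 51.62 mb.
P_c ≤ 1010 − 51.62 = 958.38, so the highest integer P_c is 958 mb.

958 mb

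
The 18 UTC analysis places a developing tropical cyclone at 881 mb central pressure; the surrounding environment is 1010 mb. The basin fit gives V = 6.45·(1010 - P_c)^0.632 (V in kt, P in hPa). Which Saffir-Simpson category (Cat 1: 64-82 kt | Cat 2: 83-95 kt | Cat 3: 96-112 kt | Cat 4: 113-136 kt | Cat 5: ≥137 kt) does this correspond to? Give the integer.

5

ΔP = 1010 − 881 = 129 mb.
V ≈ 6.45 × 129^0.632 = 6.45 × 21.57 ≈ 139 kt.
139 kt falls in the Category 5 band.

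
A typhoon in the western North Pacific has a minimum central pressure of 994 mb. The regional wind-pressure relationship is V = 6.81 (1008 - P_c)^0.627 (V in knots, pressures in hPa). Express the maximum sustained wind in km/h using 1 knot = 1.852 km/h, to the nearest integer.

ΔP = 1008 − 994 = 14 mb.
V ≈ 6.81 × 14^0.627 = 6.81 × 5.231 ≈ 35.626 kt.
35.626 × 1.852 ≈ 65.98 km/h → 66 km/h.

66 km/h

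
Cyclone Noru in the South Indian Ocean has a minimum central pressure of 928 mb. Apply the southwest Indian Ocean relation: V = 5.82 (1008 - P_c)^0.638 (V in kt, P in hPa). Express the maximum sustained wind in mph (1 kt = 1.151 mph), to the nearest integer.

110 mph

ΔP = 1008 − 928 = 80 mb.
V ≈ 5.82 × 80^0.638 = 5.82 × 16.375 ≈ 95.300 kt.
95.300 × 1.151 ≈ 109.69 mph → 110 mph.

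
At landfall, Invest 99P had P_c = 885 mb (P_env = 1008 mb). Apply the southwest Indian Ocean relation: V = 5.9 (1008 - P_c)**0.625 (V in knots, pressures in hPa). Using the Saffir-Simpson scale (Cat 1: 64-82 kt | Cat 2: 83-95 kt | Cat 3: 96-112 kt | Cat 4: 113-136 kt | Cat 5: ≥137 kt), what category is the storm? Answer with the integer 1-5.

ΔP = 1008 − 885 = 123 mb.
V ≈ 5.9 × 123^0.625 = 5.9 × 20.24 ≈ 119 kt.
119 kt falls in the Category 4 band.

4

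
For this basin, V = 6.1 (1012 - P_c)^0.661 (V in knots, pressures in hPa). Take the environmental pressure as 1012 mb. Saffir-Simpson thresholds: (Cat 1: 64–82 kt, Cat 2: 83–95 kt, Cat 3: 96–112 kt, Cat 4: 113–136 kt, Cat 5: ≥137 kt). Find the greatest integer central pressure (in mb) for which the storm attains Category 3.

947 mb

Category 3 begins at V = 96 kt.
Required ΔP = (96/6.1)^(1/0.661) = 15.738^1.513 ≈ 64.69 mb.
P_c ≤ 1012 − 64.69 = 947.31, so the highest integer P_c is 947 mb.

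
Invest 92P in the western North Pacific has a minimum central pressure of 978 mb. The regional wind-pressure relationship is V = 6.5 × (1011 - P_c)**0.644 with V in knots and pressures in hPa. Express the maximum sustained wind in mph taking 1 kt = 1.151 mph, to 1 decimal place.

71.1 mph

ΔP = 1011 − 978 = 33 mb.
V ≈ 6.5 × 33^0.644 = 6.5 × 9.504 ≈ 61.778 kt.
61.778 × 1.151 ≈ 71.11 mph → 71.1 mph.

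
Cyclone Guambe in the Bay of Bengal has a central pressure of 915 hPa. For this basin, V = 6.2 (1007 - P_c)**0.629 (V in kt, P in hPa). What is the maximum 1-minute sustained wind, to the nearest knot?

107 kt

ΔP = 1007 − 915 = 92 hPa.
92^0.629 ≈ 17.188.
V ≈ 6.2 × 17.188 ≈ 106.6 kt.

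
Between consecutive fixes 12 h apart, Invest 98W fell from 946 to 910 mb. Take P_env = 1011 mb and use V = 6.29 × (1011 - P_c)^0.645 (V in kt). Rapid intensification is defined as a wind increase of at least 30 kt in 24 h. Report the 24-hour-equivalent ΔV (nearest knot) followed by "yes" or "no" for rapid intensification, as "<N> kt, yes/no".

V₁: ΔP = 65, V ≈ 6.29 × 65^0.645 ≈ 92.89 kt.
V₂: ΔP = 101, V ≈ 6.29 × 101^0.645 ≈ 123.43 kt.
ΔV over 12 h = 30.54 kt → 24 h equivalent = 30.54 × 24/12 ≈ 61.08 kt.
61 kt ≥ 30 kt ⇒ rapid intensification.

61 kt, yes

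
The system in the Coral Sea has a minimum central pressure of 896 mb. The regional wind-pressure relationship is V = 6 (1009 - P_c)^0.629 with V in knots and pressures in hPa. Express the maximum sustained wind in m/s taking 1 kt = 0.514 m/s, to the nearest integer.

ΔP = 1009 − 896 = 113 mb.
V ≈ 6 × 113^0.629 = 6 × 19.561 ≈ 117.365 kt.
117.365 × 0.514 ≈ 60.33 m/s → 60 m/s.

60 m/s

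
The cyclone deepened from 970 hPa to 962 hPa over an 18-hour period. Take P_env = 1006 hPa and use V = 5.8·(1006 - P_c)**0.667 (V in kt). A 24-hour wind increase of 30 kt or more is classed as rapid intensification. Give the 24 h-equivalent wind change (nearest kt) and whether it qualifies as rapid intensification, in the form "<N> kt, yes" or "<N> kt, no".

12 kt, no

V₁: ΔP = 36, V ≈ 5.8 × 36^0.667 ≈ 63.31 kt.
V₂: ΔP = 44, V ≈ 5.8 × 44^0.667 ≈ 72.38 kt.
ΔV over 18 h = 9.07 kt → 24 h equivalent = 9.07 × 24/18 ≈ 12.09 kt.
12 kt < 30 kt ⇒ not rapid intensification.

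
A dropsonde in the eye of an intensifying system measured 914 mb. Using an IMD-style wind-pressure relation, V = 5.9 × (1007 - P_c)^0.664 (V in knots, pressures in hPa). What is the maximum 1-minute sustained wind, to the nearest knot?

120 kt

ΔP = 1007 − 914 = 93 mb.
93^0.664 ≈ 20.280.
V ≈ 5.9 × 20.280 ≈ 119.7 kt.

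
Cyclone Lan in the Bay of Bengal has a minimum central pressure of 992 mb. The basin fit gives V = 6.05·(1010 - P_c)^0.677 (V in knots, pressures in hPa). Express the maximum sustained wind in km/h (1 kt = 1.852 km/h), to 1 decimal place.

79.3 km/h

ΔP = 1010 − 992 = 18 mb.
V ≈ 6.05 × 18^0.677 = 6.05 × 7.077 ≈ 42.813 kt.
42.813 × 1.852 ≈ 79.29 km/h → 79.3 km/h.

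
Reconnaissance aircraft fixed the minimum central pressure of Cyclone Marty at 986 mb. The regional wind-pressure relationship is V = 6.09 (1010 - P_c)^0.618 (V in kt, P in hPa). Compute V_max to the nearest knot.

ΔP = 1010 − 986 = 24 mb.
24^0.618 ≈ 7.128.
V ≈ 6.09 × 7.128 ≈ 43.4 kt.

43 kt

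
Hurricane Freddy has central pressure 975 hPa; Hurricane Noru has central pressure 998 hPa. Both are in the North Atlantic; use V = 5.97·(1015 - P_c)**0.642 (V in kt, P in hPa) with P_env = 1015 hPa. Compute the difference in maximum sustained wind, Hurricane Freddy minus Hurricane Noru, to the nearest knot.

Hurricane Freddy: ΔP = 40; V ≈ 5.97 × 40^0.642 ≈ 63.75 kt.
Hurricane Noru: ΔP = 17; V ≈ 5.97 × 17^0.642 ≈ 36.81 kt.
Difference ≈ 63.75 − 36.81 = 26.94 → 27 kt.

27 kt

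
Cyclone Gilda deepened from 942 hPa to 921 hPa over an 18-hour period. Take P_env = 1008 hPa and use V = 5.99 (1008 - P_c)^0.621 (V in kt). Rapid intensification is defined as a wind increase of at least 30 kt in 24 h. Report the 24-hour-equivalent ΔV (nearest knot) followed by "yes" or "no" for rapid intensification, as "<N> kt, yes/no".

V₁: ΔP = 66, V ≈ 5.99 × 66^0.621 ≈ 80.79 kt.
V₂: ΔP = 87, V ≈ 5.99 × 87^0.621 ≈ 95.91 kt.
ΔV over 18 h = 15.12 kt → 24 h equivalent = 15.12 × 24/18 ≈ 20.16 kt.
20 kt < 30 kt ⇒ not rapid intensification.

20 kt, no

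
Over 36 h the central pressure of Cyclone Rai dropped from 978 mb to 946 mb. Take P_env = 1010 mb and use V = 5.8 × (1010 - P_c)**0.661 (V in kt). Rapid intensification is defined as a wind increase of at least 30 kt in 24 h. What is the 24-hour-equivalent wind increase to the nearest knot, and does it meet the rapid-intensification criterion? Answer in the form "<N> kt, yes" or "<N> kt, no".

V₁: ΔP = 32, V ≈ 5.8 × 32^0.661 ≈ 57.32 kt.
V₂: ΔP = 64, V ≈ 5.8 × 64^0.661 ≈ 90.64 kt.
ΔV over 36 h = 33.32 kt → 24 h equivalent = 33.32 × 24/36 ≈ 22.21 kt.
22 kt < 30 kt ⇒ not rapid intensification.

22 kt, no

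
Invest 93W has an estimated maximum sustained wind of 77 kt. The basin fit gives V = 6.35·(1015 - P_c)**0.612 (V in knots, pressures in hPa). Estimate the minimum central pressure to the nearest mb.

956 mb

ΔP = (V / 6.35)^(1/0.612) = (77/6.35)^1.634.
77/6.35 = 12.126; 12.126^1.634 ≈ 58.99 mb.
P_c = 1015 − 58.99 = 956.01 ≈ 956 mb.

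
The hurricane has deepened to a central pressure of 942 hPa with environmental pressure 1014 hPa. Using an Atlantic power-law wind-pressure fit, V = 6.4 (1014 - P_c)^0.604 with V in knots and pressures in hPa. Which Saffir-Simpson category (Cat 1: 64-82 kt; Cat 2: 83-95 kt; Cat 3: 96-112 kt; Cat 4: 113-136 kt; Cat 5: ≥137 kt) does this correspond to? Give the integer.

ΔP = 1014 − 942 = 72 hPa.
V ≈ 6.4 × 72^0.604 = 6.4 × 13.24 ≈ 85 kt.
85 kt falls in the Category 2 band.

2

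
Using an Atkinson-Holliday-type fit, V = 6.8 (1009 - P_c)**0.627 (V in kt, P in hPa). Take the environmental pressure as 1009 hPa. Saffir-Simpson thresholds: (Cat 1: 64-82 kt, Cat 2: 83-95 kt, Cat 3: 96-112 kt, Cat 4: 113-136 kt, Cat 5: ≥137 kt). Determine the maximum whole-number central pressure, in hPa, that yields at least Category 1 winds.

Category 1 begins at V = 64 kt.
Required ΔP = (64/6.8)^(1/0.627) = 9.412^1.595 ≈ 35.72 hPa.
P_c ≤ 1009 − 35.72 = 973.28, so the highest integer P_c is 973 hPa.

973 hPa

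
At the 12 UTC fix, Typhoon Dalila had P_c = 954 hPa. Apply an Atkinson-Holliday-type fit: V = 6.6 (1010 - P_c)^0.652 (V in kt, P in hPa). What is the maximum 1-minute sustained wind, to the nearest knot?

91 kt

ΔP = 1010 − 954 = 56 hPa.
56^0.652 ≈ 13.798.
V ≈ 6.6 × 13.798 ≈ 91.1 kt.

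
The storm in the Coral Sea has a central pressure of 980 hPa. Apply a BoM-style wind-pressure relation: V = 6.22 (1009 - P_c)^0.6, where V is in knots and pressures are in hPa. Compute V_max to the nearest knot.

47 kt

ΔP = 1009 − 980 = 29 hPa.
29^0.6 ≈ 7.541.
V ≈ 6.22 × 7.541 ≈ 46.9 kt.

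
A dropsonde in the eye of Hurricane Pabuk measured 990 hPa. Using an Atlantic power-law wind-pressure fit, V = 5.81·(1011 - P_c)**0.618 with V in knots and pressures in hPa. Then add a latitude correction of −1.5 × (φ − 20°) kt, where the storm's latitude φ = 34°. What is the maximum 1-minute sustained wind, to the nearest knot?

ΔP = 1011 − 990 = 21 hPa.
21^0.618 ≈ 6.563.
V ≈ 5.81 × 6.563 ≈ 38.1 kt.
Latitude correction: −1.5 × (34 − 20) = -21 kt.
Corrected V ≈ 17.1 kt → 17 kt.

17 kt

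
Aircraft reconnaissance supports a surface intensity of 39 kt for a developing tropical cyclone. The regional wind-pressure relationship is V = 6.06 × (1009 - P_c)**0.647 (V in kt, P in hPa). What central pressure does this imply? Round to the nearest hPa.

ΔP = (V / 6.06)^(1/0.647) = (39/6.06)^1.546.
39/6.06 = 6.436; 6.436^1.546 ≈ 17.77 hPa.
P_c = 1009 − 17.77 = 991.23 ≈ 991 hPa.

991 hPa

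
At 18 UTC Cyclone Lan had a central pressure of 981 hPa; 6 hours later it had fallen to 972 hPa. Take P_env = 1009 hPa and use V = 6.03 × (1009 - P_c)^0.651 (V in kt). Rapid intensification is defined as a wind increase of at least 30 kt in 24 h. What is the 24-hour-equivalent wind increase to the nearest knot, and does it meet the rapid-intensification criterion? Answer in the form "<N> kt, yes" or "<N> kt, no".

V₁: ΔP = 28, V ≈ 6.03 × 28^0.651 ≈ 52.77 kt.
V₂: ΔP = 37, V ≈ 6.03 × 37^0.651 ≈ 63.27 kt.
ΔV over 6 h = 10.50 kt → 24 h equivalent = 10.50 × 24/6 ≈ 42.00 kt.
42 kt ≥ 30 kt ⇒ rapid intensification.

42 kt, yes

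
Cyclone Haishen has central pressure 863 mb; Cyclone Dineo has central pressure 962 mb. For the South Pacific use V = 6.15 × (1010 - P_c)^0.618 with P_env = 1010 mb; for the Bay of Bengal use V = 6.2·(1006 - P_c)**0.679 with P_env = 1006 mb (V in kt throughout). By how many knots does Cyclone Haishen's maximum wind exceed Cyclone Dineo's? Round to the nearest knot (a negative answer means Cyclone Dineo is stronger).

53 kt

Cyclone Haishen: ΔP = 147; V ≈ 6.15 × 147^0.618 ≈ 134.36 kt.
Cyclone Dineo: ΔP = 44; V ≈ 6.2 × 44^0.679 ≈ 80.96 kt.
Difference ≈ 134.36 − 80.96 = 53.40 → 53 kt.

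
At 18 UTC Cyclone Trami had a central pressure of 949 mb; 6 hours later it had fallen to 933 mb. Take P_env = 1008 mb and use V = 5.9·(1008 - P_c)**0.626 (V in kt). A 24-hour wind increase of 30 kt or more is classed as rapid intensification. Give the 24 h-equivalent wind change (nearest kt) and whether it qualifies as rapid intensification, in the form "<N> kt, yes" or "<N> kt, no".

49 kt, yes

V₁: ΔP = 59, V ≈ 5.9 × 59^0.626 ≈ 75.75 kt.
V₂: ΔP = 75, V ≈ 5.9 × 75^0.626 ≈ 88.03 kt.
ΔV over 6 h = 12.28 kt → 24 h equivalent = 12.28 × 24/6 ≈ 49.12 kt.
49 kt ≥ 30 kt ⇒ rapid intensification.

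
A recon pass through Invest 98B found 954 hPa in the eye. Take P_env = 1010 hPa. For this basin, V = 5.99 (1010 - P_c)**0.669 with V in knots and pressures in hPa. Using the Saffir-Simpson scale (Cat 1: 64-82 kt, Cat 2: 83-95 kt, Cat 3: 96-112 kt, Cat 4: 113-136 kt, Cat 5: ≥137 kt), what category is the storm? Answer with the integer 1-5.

2

ΔP = 1010 − 954 = 56 hPa.
V ≈ 5.99 × 56^0.669 = 5.99 × 14.78 ≈ 89 kt.
89 kt falls in the Category 2 band.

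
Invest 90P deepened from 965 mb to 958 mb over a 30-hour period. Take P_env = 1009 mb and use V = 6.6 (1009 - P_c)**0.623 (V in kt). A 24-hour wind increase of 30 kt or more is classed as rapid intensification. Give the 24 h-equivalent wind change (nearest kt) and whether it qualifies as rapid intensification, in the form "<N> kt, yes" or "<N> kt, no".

V₁: ΔP = 44, V ≈ 6.6 × 44^0.623 ≈ 69.73 kt.
V₂: ΔP = 51, V ≈ 6.6 × 51^0.623 ≈ 76.45 kt.
ΔV over 30 h = 6.72 kt → 24 h equivalent = 6.72 × 24/30 ≈ 5.38 kt.
5 kt < 30 kt ⇒ not rapid intensification.

5 kt, no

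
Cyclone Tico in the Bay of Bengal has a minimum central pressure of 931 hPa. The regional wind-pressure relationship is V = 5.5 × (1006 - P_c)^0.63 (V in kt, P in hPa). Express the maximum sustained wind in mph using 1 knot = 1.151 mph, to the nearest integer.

96 mph

ΔP = 1006 − 931 = 75 hPa.
V ≈ 5.5 × 75^0.63 = 5.5 × 15.181 ≈ 83.493 kt.
83.493 × 1.151 ≈ 96.10 mph → 96 mph.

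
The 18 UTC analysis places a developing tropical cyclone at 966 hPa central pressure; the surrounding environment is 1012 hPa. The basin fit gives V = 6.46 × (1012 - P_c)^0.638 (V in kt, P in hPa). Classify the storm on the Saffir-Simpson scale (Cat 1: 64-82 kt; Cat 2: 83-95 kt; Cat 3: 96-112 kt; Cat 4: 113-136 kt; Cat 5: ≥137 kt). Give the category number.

ΔP = 1012 − 966 = 46 hPa.
V ≈ 6.46 × 46^0.638 = 6.46 × 11.50 ≈ 74 kt.
74 kt falls in the Category 1 band.

1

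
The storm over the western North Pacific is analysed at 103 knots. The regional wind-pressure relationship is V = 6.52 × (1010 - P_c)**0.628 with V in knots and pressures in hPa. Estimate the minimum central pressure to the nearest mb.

ΔP = (V / 6.52)^(1/0.628) = (103/6.52)^1.592.
103/6.52 = 15.798; 15.798^1.592 ≈ 81.02 mb.
P_c = 1010 − 81.02 = 928.98 ≈ 929 mb.

929 mb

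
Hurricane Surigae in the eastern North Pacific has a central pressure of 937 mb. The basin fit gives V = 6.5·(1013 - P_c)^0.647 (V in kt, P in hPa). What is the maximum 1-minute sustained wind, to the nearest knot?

ΔP = 1013 − 937 = 76 mb.
76^0.647 ≈ 16.477.
V ≈ 6.5 × 16.477 ≈ 107.1 kt.

107 kt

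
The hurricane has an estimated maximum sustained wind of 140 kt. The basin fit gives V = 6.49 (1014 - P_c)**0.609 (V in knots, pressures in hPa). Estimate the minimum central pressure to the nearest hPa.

859 hPa

ΔP = (V / 6.49)^(1/0.609) = (140/6.49)^1.642.
140/6.49 = 21.572; 21.572^1.642 ≈ 154.98 hPa.
P_c = 1014 − 154.98 = 859.02 ≈ 859 hPa.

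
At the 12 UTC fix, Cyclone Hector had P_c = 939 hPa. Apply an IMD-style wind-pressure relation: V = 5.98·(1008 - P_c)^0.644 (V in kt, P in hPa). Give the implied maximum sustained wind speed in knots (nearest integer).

ΔP = 1008 − 939 = 69 hPa.
69^0.644 ≈ 15.283.
V ≈ 5.98 × 15.283 ≈ 91.4 kt.

91 kt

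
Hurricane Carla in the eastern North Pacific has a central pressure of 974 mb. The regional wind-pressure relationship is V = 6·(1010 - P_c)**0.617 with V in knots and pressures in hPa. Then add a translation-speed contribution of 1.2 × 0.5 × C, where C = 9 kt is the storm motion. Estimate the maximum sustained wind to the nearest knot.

ΔP = 1010 − 974 = 36 mb.
36^0.617 ≈ 9.125.
V ≈ 6 × 9.125 ≈ 54.8 kt.
Translation term: 1.2 × 0.5 × 9 = 5.4 kt.
Corrected V ≈ 60.2 kt → 60 kt.

60 kt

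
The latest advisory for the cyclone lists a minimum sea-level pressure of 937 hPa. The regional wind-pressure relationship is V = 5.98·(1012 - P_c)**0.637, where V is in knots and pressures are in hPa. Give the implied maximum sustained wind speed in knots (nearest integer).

94 kt

ΔP = 1012 − 937 = 75 hPa.
75^0.637 ≈ 15.646.
V ≈ 5.98 × 15.646 ≈ 93.6 kt.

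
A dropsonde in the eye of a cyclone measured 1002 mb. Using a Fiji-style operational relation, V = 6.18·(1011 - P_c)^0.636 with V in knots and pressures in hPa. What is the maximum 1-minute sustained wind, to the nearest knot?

25 kt

ΔP = 1011 − 1002 = 9 mb.
9^0.636 ≈ 4.045.
V ≈ 6.18 × 4.045 ≈ 25.0 kt.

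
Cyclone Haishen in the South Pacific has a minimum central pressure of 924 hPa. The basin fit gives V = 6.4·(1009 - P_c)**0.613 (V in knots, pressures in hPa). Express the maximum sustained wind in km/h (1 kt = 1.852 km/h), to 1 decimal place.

180.5 km/h

ΔP = 1009 − 924 = 85 hPa.
V ≈ 6.4 × 85^0.613 = 6.4 × 15.231 ≈ 97.480 kt.
97.480 × 1.852 ≈ 180.53 km/h → 180.5 km/h.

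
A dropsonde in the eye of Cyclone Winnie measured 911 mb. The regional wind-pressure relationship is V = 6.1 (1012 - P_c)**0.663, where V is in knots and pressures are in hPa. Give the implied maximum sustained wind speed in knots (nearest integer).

130 kt

ΔP = 1012 − 911 = 101 mb.
101^0.663 ≈ 21.324.
V ≈ 6.1 × 21.324 ≈ 130.1 kt.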